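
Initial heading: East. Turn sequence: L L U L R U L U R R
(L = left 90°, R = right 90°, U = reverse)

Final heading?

Start: East
  L (left (90° counter-clockwise)) -> North
  L (left (90° counter-clockwise)) -> West
  U (U-turn (180°)) -> East
  L (left (90° counter-clockwise)) -> North
  R (right (90° clockwise)) -> East
  U (U-turn (180°)) -> West
  L (left (90° counter-clockwise)) -> South
  U (U-turn (180°)) -> North
  R (right (90° clockwise)) -> East
  R (right (90° clockwise)) -> South
Final: South

Answer: Final heading: South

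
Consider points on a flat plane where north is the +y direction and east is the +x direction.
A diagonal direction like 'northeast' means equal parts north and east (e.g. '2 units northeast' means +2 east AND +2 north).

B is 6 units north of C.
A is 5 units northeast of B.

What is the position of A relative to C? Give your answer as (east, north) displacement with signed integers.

Place C at the origin (east=0, north=0).
  B is 6 units north of C: delta (east=+0, north=+6); B at (east=0, north=6).
  A is 5 units northeast of B: delta (east=+5, north=+5); A at (east=5, north=11).
Therefore A relative to C: (east=5, north=11).

Answer: A is at (east=5, north=11) relative to C.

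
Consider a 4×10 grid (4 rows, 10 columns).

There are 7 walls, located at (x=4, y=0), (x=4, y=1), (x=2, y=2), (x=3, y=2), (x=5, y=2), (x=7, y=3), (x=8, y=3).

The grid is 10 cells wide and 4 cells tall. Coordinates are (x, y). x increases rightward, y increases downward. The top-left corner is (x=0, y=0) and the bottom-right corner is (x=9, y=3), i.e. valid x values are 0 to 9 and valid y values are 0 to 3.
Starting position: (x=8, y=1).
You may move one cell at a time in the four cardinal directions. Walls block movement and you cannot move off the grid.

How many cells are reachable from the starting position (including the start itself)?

Answer: Reachable cells: 33

Derivation:
BFS flood-fill from (x=8, y=1):
  Distance 0: (x=8, y=1)
  Distance 1: (x=8, y=0), (x=7, y=1), (x=9, y=1), (x=8, y=2)
  Distance 2: (x=7, y=0), (x=9, y=0), (x=6, y=1), (x=7, y=2), (x=9, y=2)
  Distance 3: (x=6, y=0), (x=5, y=1), (x=6, y=2), (x=9, y=3)
  Distance 4: (x=5, y=0), (x=6, y=3)
  Distance 5: (x=5, y=3)
  Distance 6: (x=4, y=3)
  Distance 7: (x=4, y=2), (x=3, y=3)
  Distance 8: (x=2, y=3)
  Distance 9: (x=1, y=3)
  Distance 10: (x=1, y=2), (x=0, y=3)
  Distance 11: (x=1, y=1), (x=0, y=2)
  Distance 12: (x=1, y=0), (x=0, y=1), (x=2, y=1)
  Distance 13: (x=0, y=0), (x=2, y=0), (x=3, y=1)
  Distance 14: (x=3, y=0)
Total reachable: 33 (grid has 33 open cells total)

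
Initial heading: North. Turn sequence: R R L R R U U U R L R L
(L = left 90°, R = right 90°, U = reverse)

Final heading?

Start: North
  R (right (90° clockwise)) -> East
  R (right (90° clockwise)) -> South
  L (left (90° counter-clockwise)) -> East
  R (right (90° clockwise)) -> South
  R (right (90° clockwise)) -> West
  U (U-turn (180°)) -> East
  U (U-turn (180°)) -> West
  U (U-turn (180°)) -> East
  R (right (90° clockwise)) -> South
  L (left (90° counter-clockwise)) -> East
  R (right (90° clockwise)) -> South
  L (left (90° counter-clockwise)) -> East
Final: East

Answer: Final heading: East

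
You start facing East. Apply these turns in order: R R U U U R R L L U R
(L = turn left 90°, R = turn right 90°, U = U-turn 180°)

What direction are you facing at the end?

Start: East
  R (right (90° clockwise)) -> South
  R (right (90° clockwise)) -> West
  U (U-turn (180°)) -> East
  U (U-turn (180°)) -> West
  U (U-turn (180°)) -> East
  R (right (90° clockwise)) -> South
  R (right (90° clockwise)) -> West
  L (left (90° counter-clockwise)) -> South
  L (left (90° counter-clockwise)) -> East
  U (U-turn (180°)) -> West
  R (right (90° clockwise)) -> North
Final: North

Answer: Final heading: North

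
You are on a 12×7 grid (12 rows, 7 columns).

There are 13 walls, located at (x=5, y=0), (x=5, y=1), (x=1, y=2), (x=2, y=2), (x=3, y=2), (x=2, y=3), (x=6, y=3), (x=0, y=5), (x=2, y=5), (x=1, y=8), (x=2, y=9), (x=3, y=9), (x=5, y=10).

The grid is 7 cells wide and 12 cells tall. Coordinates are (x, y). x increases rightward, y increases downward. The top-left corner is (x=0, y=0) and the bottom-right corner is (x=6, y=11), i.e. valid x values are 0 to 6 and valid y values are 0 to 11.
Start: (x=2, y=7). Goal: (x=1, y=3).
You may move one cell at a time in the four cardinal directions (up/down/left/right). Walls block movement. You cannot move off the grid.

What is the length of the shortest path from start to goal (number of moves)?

BFS from (x=2, y=7) until reaching (x=1, y=3):
  Distance 0: (x=2, y=7)
  Distance 1: (x=2, y=6), (x=1, y=7), (x=3, y=7), (x=2, y=8)
  Distance 2: (x=1, y=6), (x=3, y=6), (x=0, y=7), (x=4, y=7), (x=3, y=8)
  Distance 3: (x=1, y=5), (x=3, y=5), (x=0, y=6), (x=4, y=6), (x=5, y=7), (x=0, y=8), (x=4, y=8)
  Distance 4: (x=1, y=4), (x=3, y=4), (x=4, y=5), (x=5, y=6), (x=6, y=7), (x=5, y=8), (x=0, y=9), (x=4, y=9)
  Distance 5: (x=1, y=3), (x=3, y=3), (x=0, y=4), (x=2, y=4), (x=4, y=4), (x=5, y=5), (x=6, y=6), (x=6, y=8), (x=1, y=9), (x=5, y=9), (x=0, y=10), (x=4, y=10)  <- goal reached here
One shortest path (5 moves): (x=2, y=7) -> (x=1, y=7) -> (x=1, y=6) -> (x=1, y=5) -> (x=1, y=4) -> (x=1, y=3)

Answer: Shortest path length: 5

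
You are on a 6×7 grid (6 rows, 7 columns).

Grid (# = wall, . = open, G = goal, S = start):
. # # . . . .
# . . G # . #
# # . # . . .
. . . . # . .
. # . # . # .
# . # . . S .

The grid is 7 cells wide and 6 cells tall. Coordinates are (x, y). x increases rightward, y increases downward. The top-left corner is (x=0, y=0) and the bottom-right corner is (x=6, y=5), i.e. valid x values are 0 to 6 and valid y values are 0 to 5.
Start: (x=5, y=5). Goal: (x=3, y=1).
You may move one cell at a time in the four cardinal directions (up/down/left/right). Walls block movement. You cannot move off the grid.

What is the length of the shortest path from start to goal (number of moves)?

Answer: Shortest path length: 10

Derivation:
BFS from (x=5, y=5) until reaching (x=3, y=1):
  Distance 0: (x=5, y=5)
  Distance 1: (x=4, y=5), (x=6, y=5)
  Distance 2: (x=4, y=4), (x=6, y=4), (x=3, y=5)
  Distance 3: (x=6, y=3)
  Distance 4: (x=6, y=2), (x=5, y=3)
  Distance 5: (x=5, y=2)
  Distance 6: (x=5, y=1), (x=4, y=2)
  Distance 7: (x=5, y=0)
  Distance 8: (x=4, y=0), (x=6, y=0)
  Distance 9: (x=3, y=0)
  Distance 10: (x=3, y=1)  <- goal reached here
One shortest path (10 moves): (x=5, y=5) -> (x=6, y=5) -> (x=6, y=4) -> (x=6, y=3) -> (x=5, y=3) -> (x=5, y=2) -> (x=5, y=1) -> (x=5, y=0) -> (x=4, y=0) -> (x=3, y=0) -> (x=3, y=1)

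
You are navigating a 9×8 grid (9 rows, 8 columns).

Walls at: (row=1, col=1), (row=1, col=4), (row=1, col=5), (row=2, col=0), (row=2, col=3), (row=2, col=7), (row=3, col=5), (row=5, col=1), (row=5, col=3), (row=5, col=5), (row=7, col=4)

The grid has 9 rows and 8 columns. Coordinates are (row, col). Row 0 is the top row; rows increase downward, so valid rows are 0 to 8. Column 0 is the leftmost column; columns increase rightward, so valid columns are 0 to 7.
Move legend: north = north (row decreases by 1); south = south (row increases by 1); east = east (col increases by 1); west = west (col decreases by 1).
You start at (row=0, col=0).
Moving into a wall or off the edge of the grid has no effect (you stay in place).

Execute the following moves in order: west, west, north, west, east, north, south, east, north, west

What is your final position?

Start: (row=0, col=0)
  west (west): blocked, stay at (row=0, col=0)
  west (west): blocked, stay at (row=0, col=0)
  north (north): blocked, stay at (row=0, col=0)
  west (west): blocked, stay at (row=0, col=0)
  east (east): (row=0, col=0) -> (row=0, col=1)
  north (north): blocked, stay at (row=0, col=1)
  south (south): blocked, stay at (row=0, col=1)
  east (east): (row=0, col=1) -> (row=0, col=2)
  north (north): blocked, stay at (row=0, col=2)
  west (west): (row=0, col=2) -> (row=0, col=1)
Final: (row=0, col=1)

Answer: Final position: (row=0, col=1)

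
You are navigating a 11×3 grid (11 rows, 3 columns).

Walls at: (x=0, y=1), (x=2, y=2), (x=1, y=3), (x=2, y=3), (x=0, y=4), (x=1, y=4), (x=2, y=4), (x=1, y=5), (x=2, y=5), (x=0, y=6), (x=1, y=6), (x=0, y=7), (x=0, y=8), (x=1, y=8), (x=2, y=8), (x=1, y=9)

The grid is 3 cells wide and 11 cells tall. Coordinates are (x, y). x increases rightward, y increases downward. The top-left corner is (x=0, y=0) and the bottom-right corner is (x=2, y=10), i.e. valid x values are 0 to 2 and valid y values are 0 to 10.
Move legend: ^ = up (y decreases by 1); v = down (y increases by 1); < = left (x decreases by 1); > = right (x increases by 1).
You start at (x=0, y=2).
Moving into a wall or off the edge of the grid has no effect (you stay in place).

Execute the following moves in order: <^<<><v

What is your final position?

Start: (x=0, y=2)
  < (left): blocked, stay at (x=0, y=2)
  ^ (up): blocked, stay at (x=0, y=2)
  < (left): blocked, stay at (x=0, y=2)
  < (left): blocked, stay at (x=0, y=2)
  > (right): (x=0, y=2) -> (x=1, y=2)
  < (left): (x=1, y=2) -> (x=0, y=2)
  v (down): (x=0, y=2) -> (x=0, y=3)
Final: (x=0, y=3)

Answer: Final position: (x=0, y=3)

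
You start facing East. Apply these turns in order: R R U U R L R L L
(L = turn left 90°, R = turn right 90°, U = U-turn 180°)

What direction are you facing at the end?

Answer: Final heading: South

Derivation:
Start: East
  R (right (90° clockwise)) -> South
  R (right (90° clockwise)) -> West
  U (U-turn (180°)) -> East
  U (U-turn (180°)) -> West
  R (right (90° clockwise)) -> North
  L (left (90° counter-clockwise)) -> West
  R (right (90° clockwise)) -> North
  L (left (90° counter-clockwise)) -> West
  L (left (90° counter-clockwise)) -> South
Final: South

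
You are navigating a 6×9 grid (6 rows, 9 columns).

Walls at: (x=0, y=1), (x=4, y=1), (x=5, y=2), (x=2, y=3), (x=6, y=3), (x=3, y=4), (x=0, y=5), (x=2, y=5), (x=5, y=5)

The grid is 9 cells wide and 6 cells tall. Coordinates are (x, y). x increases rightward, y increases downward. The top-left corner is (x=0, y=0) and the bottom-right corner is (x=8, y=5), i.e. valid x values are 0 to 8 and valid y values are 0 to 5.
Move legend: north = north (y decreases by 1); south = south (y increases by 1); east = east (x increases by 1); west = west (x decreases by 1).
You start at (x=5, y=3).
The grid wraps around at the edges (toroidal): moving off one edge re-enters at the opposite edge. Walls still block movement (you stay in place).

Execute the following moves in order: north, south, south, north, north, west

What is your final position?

Answer: Final position: (x=4, y=3)

Derivation:
Start: (x=5, y=3)
  north (north): blocked, stay at (x=5, y=3)
  south (south): (x=5, y=3) -> (x=5, y=4)
  south (south): blocked, stay at (x=5, y=4)
  north (north): (x=5, y=4) -> (x=5, y=3)
  north (north): blocked, stay at (x=5, y=3)
  west (west): (x=5, y=3) -> (x=4, y=3)
Final: (x=4, y=3)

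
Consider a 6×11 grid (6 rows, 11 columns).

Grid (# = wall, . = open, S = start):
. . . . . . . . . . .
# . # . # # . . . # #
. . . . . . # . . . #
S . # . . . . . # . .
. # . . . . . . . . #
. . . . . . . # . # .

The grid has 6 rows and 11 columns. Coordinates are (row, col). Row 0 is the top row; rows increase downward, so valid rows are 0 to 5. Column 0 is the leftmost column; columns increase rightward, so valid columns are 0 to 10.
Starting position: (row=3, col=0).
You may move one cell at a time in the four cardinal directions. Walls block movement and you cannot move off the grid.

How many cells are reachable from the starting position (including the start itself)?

Answer: Reachable cells: 51

Derivation:
BFS flood-fill from (row=3, col=0):
  Distance 0: (row=3, col=0)
  Distance 1: (row=2, col=0), (row=3, col=1), (row=4, col=0)
  Distance 2: (row=2, col=1), (row=5, col=0)
  Distance 3: (row=1, col=1), (row=2, col=2), (row=5, col=1)
  Distance 4: (row=0, col=1), (row=2, col=3), (row=5, col=2)
  Distance 5: (row=0, col=0), (row=0, col=2), (row=1, col=3), (row=2, col=4), (row=3, col=3), (row=4, col=2), (row=5, col=3)
  Distance 6: (row=0, col=3), (row=2, col=5), (row=3, col=4), (row=4, col=3), (row=5, col=4)
  Distance 7: (row=0, col=4), (row=3, col=5), (row=4, col=4), (row=5, col=5)
  Distance 8: (row=0, col=5), (row=3, col=6), (row=4, col=5), (row=5, col=6)
  Distance 9: (row=0, col=6), (row=3, col=7), (row=4, col=6)
  Distance 10: (row=0, col=7), (row=1, col=6), (row=2, col=7), (row=4, col=7)
  Distance 11: (row=0, col=8), (row=1, col=7), (row=2, col=8), (row=4, col=8)
  Distance 12: (row=0, col=9), (row=1, col=8), (row=2, col=9), (row=4, col=9), (row=5, col=8)
  Distance 13: (row=0, col=10), (row=3, col=9)
  Distance 14: (row=3, col=10)
Total reachable: 51 (grid has 52 open cells total)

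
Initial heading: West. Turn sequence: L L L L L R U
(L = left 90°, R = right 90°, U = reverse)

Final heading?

Start: West
  L (left (90° counter-clockwise)) -> South
  L (left (90° counter-clockwise)) -> East
  L (left (90° counter-clockwise)) -> North
  L (left (90° counter-clockwise)) -> West
  L (left (90° counter-clockwise)) -> South
  R (right (90° clockwise)) -> West
  U (U-turn (180°)) -> East
Final: East

Answer: Final heading: East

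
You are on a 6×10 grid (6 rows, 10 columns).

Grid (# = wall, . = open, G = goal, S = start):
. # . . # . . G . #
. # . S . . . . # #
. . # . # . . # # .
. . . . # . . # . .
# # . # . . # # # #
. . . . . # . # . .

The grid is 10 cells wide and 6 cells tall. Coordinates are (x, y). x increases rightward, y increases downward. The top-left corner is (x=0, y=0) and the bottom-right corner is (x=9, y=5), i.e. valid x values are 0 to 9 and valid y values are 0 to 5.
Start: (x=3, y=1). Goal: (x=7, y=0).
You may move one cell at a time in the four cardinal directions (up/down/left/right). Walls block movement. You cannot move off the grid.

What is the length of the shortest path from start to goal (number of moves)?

Answer: Shortest path length: 5

Derivation:
BFS from (x=3, y=1) until reaching (x=7, y=0):
  Distance 0: (x=3, y=1)
  Distance 1: (x=3, y=0), (x=2, y=1), (x=4, y=1), (x=3, y=2)
  Distance 2: (x=2, y=0), (x=5, y=1), (x=3, y=3)
  Distance 3: (x=5, y=0), (x=6, y=1), (x=5, y=2), (x=2, y=3)
  Distance 4: (x=6, y=0), (x=7, y=1), (x=6, y=2), (x=1, y=3), (x=5, y=3), (x=2, y=4)
  Distance 5: (x=7, y=0), (x=1, y=2), (x=0, y=3), (x=6, y=3), (x=5, y=4), (x=2, y=5)  <- goal reached here
One shortest path (5 moves): (x=3, y=1) -> (x=4, y=1) -> (x=5, y=1) -> (x=6, y=1) -> (x=7, y=1) -> (x=7, y=0)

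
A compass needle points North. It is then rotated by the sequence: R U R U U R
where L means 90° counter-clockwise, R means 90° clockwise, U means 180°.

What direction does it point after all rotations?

Answer: Final heading: East

Derivation:
Start: North
  R (right (90° clockwise)) -> East
  U (U-turn (180°)) -> West
  R (right (90° clockwise)) -> North
  U (U-turn (180°)) -> South
  U (U-turn (180°)) -> North
  R (right (90° clockwise)) -> East
Final: East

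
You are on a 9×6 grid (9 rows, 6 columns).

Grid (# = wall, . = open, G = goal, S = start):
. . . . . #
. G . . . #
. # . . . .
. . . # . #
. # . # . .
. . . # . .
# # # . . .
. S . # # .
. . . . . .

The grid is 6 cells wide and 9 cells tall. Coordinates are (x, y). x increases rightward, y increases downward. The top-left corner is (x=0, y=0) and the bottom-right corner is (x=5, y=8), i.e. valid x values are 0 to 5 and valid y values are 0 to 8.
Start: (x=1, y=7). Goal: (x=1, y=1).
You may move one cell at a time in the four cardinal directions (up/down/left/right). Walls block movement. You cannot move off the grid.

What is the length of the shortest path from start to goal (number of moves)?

Answer: Shortest path length: 16

Derivation:
BFS from (x=1, y=7) until reaching (x=1, y=1):
  Distance 0: (x=1, y=7)
  Distance 1: (x=0, y=7), (x=2, y=7), (x=1, y=8)
  Distance 2: (x=0, y=8), (x=2, y=8)
  Distance 3: (x=3, y=8)
  Distance 4: (x=4, y=8)
  Distance 5: (x=5, y=8)
  Distance 6: (x=5, y=7)
  Distance 7: (x=5, y=6)
  Distance 8: (x=5, y=5), (x=4, y=6)
  Distance 9: (x=5, y=4), (x=4, y=5), (x=3, y=6)
  Distance 10: (x=4, y=4)
  Distance 11: (x=4, y=3)
  Distance 12: (x=4, y=2)
  Distance 13: (x=4, y=1), (x=3, y=2), (x=5, y=2)
  Distance 14: (x=4, y=0), (x=3, y=1), (x=2, y=2)
  Distance 15: (x=3, y=0), (x=2, y=1), (x=2, y=3)
  Distance 16: (x=2, y=0), (x=1, y=1), (x=1, y=3), (x=2, y=4)  <- goal reached here
One shortest path (16 moves): (x=1, y=7) -> (x=2, y=7) -> (x=2, y=8) -> (x=3, y=8) -> (x=4, y=8) -> (x=5, y=8) -> (x=5, y=7) -> (x=5, y=6) -> (x=4, y=6) -> (x=4, y=5) -> (x=4, y=4) -> (x=4, y=3) -> (x=4, y=2) -> (x=3, y=2) -> (x=2, y=2) -> (x=2, y=1) -> (x=1, y=1)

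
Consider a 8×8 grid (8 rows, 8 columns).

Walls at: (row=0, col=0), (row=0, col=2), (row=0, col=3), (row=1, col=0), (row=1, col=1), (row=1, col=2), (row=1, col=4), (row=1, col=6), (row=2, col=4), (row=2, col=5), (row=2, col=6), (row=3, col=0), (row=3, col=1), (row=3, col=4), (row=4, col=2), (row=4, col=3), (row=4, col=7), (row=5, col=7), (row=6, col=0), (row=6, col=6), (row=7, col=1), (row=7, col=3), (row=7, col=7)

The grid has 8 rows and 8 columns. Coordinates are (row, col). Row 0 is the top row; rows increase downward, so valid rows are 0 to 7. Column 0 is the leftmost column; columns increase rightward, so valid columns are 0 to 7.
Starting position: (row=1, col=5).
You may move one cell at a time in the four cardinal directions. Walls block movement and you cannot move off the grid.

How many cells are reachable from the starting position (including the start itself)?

BFS flood-fill from (row=1, col=5):
  Distance 0: (row=1, col=5)
  Distance 1: (row=0, col=5)
  Distance 2: (row=0, col=4), (row=0, col=6)
  Distance 3: (row=0, col=7)
  Distance 4: (row=1, col=7)
  Distance 5: (row=2, col=7)
  Distance 6: (row=3, col=7)
  Distance 7: (row=3, col=6)
  Distance 8: (row=3, col=5), (row=4, col=6)
  Distance 9: (row=4, col=5), (row=5, col=6)
  Distance 10: (row=4, col=4), (row=5, col=5)
  Distance 11: (row=5, col=4), (row=6, col=5)
  Distance 12: (row=5, col=3), (row=6, col=4), (row=7, col=5)
  Distance 13: (row=5, col=2), (row=6, col=3), (row=7, col=4), (row=7, col=6)
  Distance 14: (row=5, col=1), (row=6, col=2)
  Distance 15: (row=4, col=1), (row=5, col=0), (row=6, col=1), (row=7, col=2)
  Distance 16: (row=4, col=0)
Total reachable: 31 (grid has 41 open cells total)

Answer: Reachable cells: 31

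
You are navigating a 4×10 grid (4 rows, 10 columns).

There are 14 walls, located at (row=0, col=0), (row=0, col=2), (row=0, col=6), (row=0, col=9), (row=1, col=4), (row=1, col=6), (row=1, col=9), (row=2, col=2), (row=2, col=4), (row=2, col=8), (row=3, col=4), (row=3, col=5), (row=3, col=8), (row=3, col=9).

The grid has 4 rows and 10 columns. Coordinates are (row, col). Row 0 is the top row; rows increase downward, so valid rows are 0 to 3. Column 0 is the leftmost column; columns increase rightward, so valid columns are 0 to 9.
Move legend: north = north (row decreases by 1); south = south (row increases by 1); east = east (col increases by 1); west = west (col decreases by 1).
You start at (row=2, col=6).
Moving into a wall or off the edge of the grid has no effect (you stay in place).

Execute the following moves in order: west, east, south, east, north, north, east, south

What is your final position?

Start: (row=2, col=6)
  west (west): (row=2, col=6) -> (row=2, col=5)
  east (east): (row=2, col=5) -> (row=2, col=6)
  south (south): (row=2, col=6) -> (row=3, col=6)
  east (east): (row=3, col=6) -> (row=3, col=7)
  north (north): (row=3, col=7) -> (row=2, col=7)
  north (north): (row=2, col=7) -> (row=1, col=7)
  east (east): (row=1, col=7) -> (row=1, col=8)
  south (south): blocked, stay at (row=1, col=8)
Final: (row=1, col=8)

Answer: Final position: (row=1, col=8)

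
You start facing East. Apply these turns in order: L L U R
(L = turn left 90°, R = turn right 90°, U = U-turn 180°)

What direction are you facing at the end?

Answer: Final heading: South

Derivation:
Start: East
  L (left (90° counter-clockwise)) -> North
  L (left (90° counter-clockwise)) -> West
  U (U-turn (180°)) -> East
  R (right (90° clockwise)) -> South
Final: South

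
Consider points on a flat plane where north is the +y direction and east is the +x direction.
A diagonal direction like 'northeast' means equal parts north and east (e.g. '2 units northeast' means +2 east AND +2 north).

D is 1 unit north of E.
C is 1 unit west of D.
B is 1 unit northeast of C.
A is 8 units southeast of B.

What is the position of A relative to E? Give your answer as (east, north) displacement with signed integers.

Place E at the origin (east=0, north=0).
  D is 1 unit north of E: delta (east=+0, north=+1); D at (east=0, north=1).
  C is 1 unit west of D: delta (east=-1, north=+0); C at (east=-1, north=1).
  B is 1 unit northeast of C: delta (east=+1, north=+1); B at (east=0, north=2).
  A is 8 units southeast of B: delta (east=+8, north=-8); A at (east=8, north=-6).
Therefore A relative to E: (east=8, north=-6).

Answer: A is at (east=8, north=-6) relative to E.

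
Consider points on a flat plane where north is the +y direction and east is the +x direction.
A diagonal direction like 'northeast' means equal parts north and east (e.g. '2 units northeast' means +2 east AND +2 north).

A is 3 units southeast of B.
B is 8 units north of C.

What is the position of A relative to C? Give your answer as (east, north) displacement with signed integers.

Answer: A is at (east=3, north=5) relative to C.

Derivation:
Place C at the origin (east=0, north=0).
  B is 8 units north of C: delta (east=+0, north=+8); B at (east=0, north=8).
  A is 3 units southeast of B: delta (east=+3, north=-3); A at (east=3, north=5).
Therefore A relative to C: (east=3, north=5).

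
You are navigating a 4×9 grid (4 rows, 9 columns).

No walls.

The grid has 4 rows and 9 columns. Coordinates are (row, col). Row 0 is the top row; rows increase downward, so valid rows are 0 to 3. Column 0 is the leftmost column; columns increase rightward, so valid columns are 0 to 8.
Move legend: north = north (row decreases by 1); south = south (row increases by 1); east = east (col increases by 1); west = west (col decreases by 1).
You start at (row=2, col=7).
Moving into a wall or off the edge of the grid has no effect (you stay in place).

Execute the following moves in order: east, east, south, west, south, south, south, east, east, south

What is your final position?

Start: (row=2, col=7)
  east (east): (row=2, col=7) -> (row=2, col=8)
  east (east): blocked, stay at (row=2, col=8)
  south (south): (row=2, col=8) -> (row=3, col=8)
  west (west): (row=3, col=8) -> (row=3, col=7)
  [×3]south (south): blocked, stay at (row=3, col=7)
  east (east): (row=3, col=7) -> (row=3, col=8)
  east (east): blocked, stay at (row=3, col=8)
  south (south): blocked, stay at (row=3, col=8)
Final: (row=3, col=8)

Answer: Final position: (row=3, col=8)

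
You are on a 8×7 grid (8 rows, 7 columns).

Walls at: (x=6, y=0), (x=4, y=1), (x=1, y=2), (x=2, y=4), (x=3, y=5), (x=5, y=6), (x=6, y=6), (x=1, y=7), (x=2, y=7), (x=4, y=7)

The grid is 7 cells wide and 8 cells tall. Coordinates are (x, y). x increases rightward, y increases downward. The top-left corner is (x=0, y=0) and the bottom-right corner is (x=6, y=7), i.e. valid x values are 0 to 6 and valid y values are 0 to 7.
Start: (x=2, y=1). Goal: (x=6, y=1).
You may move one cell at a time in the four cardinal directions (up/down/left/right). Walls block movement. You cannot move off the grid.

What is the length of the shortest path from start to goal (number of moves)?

Answer: Shortest path length: 6

Derivation:
BFS from (x=2, y=1) until reaching (x=6, y=1):
  Distance 0: (x=2, y=1)
  Distance 1: (x=2, y=0), (x=1, y=1), (x=3, y=1), (x=2, y=2)
  Distance 2: (x=1, y=0), (x=3, y=0), (x=0, y=1), (x=3, y=2), (x=2, y=3)
  Distance 3: (x=0, y=0), (x=4, y=0), (x=0, y=2), (x=4, y=2), (x=1, y=3), (x=3, y=3)
  Distance 4: (x=5, y=0), (x=5, y=2), (x=0, y=3), (x=4, y=3), (x=1, y=4), (x=3, y=4)
  Distance 5: (x=5, y=1), (x=6, y=2), (x=5, y=3), (x=0, y=4), (x=4, y=4), (x=1, y=5)
  Distance 6: (x=6, y=1), (x=6, y=3), (x=5, y=4), (x=0, y=5), (x=2, y=5), (x=4, y=5), (x=1, y=6)  <- goal reached here
One shortest path (6 moves): (x=2, y=1) -> (x=3, y=1) -> (x=3, y=2) -> (x=4, y=2) -> (x=5, y=2) -> (x=6, y=2) -> (x=6, y=1)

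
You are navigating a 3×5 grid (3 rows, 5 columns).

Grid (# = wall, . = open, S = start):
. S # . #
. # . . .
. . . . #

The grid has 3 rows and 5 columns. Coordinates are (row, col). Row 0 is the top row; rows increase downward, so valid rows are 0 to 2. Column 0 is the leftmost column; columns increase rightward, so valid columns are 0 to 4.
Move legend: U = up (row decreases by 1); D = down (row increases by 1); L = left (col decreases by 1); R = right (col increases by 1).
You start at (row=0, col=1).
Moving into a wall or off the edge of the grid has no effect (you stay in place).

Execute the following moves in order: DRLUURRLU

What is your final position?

Start: (row=0, col=1)
  D (down): blocked, stay at (row=0, col=1)
  R (right): blocked, stay at (row=0, col=1)
  L (left): (row=0, col=1) -> (row=0, col=0)
  U (up): blocked, stay at (row=0, col=0)
  U (up): blocked, stay at (row=0, col=0)
  R (right): (row=0, col=0) -> (row=0, col=1)
  R (right): blocked, stay at (row=0, col=1)
  L (left): (row=0, col=1) -> (row=0, col=0)
  U (up): blocked, stay at (row=0, col=0)
Final: (row=0, col=0)

Answer: Final position: (row=0, col=0)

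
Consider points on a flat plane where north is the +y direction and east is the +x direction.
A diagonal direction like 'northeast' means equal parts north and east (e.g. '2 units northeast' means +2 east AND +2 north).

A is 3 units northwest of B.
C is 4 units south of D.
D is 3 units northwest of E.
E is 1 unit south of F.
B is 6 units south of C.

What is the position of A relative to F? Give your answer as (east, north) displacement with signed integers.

Answer: A is at (east=-6, north=-5) relative to F.

Derivation:
Place F at the origin (east=0, north=0).
  E is 1 unit south of F: delta (east=+0, north=-1); E at (east=0, north=-1).
  D is 3 units northwest of E: delta (east=-3, north=+3); D at (east=-3, north=2).
  C is 4 units south of D: delta (east=+0, north=-4); C at (east=-3, north=-2).
  B is 6 units south of C: delta (east=+0, north=-6); B at (east=-3, north=-8).
  A is 3 units northwest of B: delta (east=-3, north=+3); A at (east=-6, north=-5).
Therefore A relative to F: (east=-6, north=-5).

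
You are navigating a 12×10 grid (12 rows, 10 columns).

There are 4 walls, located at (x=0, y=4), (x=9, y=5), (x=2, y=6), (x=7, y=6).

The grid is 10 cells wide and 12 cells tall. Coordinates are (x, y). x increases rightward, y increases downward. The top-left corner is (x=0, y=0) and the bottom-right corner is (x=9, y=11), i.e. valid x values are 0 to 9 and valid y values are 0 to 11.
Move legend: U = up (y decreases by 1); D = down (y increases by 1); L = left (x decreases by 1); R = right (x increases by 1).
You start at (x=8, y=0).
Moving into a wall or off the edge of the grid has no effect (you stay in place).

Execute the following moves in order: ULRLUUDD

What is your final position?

Answer: Final position: (x=7, y=2)

Derivation:
Start: (x=8, y=0)
  U (up): blocked, stay at (x=8, y=0)
  L (left): (x=8, y=0) -> (x=7, y=0)
  R (right): (x=7, y=0) -> (x=8, y=0)
  L (left): (x=8, y=0) -> (x=7, y=0)
  U (up): blocked, stay at (x=7, y=0)
  U (up): blocked, stay at (x=7, y=0)
  D (down): (x=7, y=0) -> (x=7, y=1)
  D (down): (x=7, y=1) -> (x=7, y=2)
Final: (x=7, y=2)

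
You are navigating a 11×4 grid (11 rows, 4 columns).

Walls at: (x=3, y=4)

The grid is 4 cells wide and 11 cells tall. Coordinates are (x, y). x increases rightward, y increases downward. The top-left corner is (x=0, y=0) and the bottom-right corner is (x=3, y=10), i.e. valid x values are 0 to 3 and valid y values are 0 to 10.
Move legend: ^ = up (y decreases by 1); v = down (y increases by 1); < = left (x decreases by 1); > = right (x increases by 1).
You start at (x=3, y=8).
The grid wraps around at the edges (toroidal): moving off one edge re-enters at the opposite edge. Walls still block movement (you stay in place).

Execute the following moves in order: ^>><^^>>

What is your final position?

Answer: Final position: (x=2, y=5)

Derivation:
Start: (x=3, y=8)
  ^ (up): (x=3, y=8) -> (x=3, y=7)
  > (right): (x=3, y=7) -> (x=0, y=7)
  > (right): (x=0, y=7) -> (x=1, y=7)
  < (left): (x=1, y=7) -> (x=0, y=7)
  ^ (up): (x=0, y=7) -> (x=0, y=6)
  ^ (up): (x=0, y=6) -> (x=0, y=5)
  > (right): (x=0, y=5) -> (x=1, y=5)
  > (right): (x=1, y=5) -> (x=2, y=5)
Final: (x=2, y=5)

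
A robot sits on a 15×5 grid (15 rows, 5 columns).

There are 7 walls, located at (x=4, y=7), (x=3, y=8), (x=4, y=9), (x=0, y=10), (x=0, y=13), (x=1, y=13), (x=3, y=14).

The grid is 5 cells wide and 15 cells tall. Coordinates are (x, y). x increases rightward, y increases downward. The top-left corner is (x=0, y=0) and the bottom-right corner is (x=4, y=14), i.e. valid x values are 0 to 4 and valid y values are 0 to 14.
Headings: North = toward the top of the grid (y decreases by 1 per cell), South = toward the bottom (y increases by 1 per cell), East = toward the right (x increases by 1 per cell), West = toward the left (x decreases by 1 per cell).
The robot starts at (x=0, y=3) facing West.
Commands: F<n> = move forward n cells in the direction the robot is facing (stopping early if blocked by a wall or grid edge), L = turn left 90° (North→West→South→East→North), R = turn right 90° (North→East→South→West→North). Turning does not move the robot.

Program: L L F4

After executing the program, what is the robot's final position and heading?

Start: (x=0, y=3), facing West
  L: turn left, now facing South
  L: turn left, now facing East
  F4: move forward 4, now at (x=4, y=3)
Final: (x=4, y=3), facing East

Answer: Final position: (x=4, y=3), facing East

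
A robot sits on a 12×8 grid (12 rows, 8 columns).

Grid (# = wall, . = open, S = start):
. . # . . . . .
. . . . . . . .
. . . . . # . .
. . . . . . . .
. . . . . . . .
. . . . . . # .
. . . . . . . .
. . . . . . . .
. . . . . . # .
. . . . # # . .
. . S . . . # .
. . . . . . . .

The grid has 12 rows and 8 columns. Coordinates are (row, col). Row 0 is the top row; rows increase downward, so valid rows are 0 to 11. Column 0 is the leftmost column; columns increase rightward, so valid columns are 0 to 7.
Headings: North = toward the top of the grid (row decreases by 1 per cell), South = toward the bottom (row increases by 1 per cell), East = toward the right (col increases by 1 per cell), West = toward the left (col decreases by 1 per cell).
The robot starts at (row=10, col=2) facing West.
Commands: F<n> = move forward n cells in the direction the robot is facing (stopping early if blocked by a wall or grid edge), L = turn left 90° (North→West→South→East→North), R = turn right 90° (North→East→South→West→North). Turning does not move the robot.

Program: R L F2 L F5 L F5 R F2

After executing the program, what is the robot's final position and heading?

Start: (row=10, col=2), facing West
  R: turn right, now facing North
  L: turn left, now facing West
  F2: move forward 2, now at (row=10, col=0)
  L: turn left, now facing South
  F5: move forward 1/5 (blocked), now at (row=11, col=0)
  L: turn left, now facing East
  F5: move forward 5, now at (row=11, col=5)
  R: turn right, now facing South
  F2: move forward 0/2 (blocked), now at (row=11, col=5)
Final: (row=11, col=5), facing South

Answer: Final position: (row=11, col=5), facing South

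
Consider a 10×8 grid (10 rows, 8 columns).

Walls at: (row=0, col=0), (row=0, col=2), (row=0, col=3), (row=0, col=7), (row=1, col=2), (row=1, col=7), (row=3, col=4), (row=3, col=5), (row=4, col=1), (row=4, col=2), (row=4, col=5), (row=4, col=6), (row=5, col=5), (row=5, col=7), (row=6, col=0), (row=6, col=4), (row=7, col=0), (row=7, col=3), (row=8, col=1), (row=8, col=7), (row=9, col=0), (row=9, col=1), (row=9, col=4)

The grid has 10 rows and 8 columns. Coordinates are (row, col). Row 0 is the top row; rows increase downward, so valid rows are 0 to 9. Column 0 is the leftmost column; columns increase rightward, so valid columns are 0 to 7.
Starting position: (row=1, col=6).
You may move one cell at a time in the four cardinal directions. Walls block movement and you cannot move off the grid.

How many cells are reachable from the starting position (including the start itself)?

BFS flood-fill from (row=1, col=6):
  Distance 0: (row=1, col=6)
  Distance 1: (row=0, col=6), (row=1, col=5), (row=2, col=6)
  Distance 2: (row=0, col=5), (row=1, col=4), (row=2, col=5), (row=2, col=7), (row=3, col=6)
  Distance 3: (row=0, col=4), (row=1, col=3), (row=2, col=4), (row=3, col=7)
  Distance 4: (row=2, col=3), (row=4, col=7)
  Distance 5: (row=2, col=2), (row=3, col=3)
  Distance 6: (row=2, col=1), (row=3, col=2), (row=4, col=3)
  Distance 7: (row=1, col=1), (row=2, col=0), (row=3, col=1), (row=4, col=4), (row=5, col=3)
  Distance 8: (row=0, col=1), (row=1, col=0), (row=3, col=0), (row=5, col=2), (row=5, col=4), (row=6, col=3)
  Distance 9: (row=4, col=0), (row=5, col=1), (row=6, col=2)
  Distance 10: (row=5, col=0), (row=6, col=1), (row=7, col=2)
  Distance 11: (row=7, col=1), (row=8, col=2)
  Distance 12: (row=8, col=3), (row=9, col=2)
  Distance 13: (row=8, col=4), (row=9, col=3)
  Distance 14: (row=7, col=4), (row=8, col=5)
  Distance 15: (row=7, col=5), (row=8, col=6), (row=9, col=5)
  Distance 16: (row=6, col=5), (row=7, col=6), (row=9, col=6)
  Distance 17: (row=6, col=6), (row=7, col=7), (row=9, col=7)
  Distance 18: (row=5, col=6), (row=6, col=7)
Total reachable: 56 (grid has 57 open cells total)

Answer: Reachable cells: 56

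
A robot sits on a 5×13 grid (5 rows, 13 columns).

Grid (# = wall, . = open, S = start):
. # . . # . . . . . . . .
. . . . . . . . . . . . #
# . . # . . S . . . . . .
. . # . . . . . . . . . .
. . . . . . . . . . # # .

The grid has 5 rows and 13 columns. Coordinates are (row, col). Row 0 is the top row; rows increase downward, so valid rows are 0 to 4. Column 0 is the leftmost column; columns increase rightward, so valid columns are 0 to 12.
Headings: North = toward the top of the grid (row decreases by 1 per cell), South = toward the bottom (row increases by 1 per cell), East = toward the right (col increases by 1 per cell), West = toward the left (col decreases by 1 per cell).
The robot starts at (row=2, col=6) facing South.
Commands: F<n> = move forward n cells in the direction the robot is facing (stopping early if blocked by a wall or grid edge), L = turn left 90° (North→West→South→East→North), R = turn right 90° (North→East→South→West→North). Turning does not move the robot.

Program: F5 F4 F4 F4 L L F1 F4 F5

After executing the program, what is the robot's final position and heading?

Start: (row=2, col=6), facing South
  F5: move forward 2/5 (blocked), now at (row=4, col=6)
  [×3]F4: move forward 0/4 (blocked), now at (row=4, col=6)
  L: turn left, now facing East
  L: turn left, now facing North
  F1: move forward 1, now at (row=3, col=6)
  F4: move forward 3/4 (blocked), now at (row=0, col=6)
  F5: move forward 0/5 (blocked), now at (row=0, col=6)
Final: (row=0, col=6), facing North

Answer: Final position: (row=0, col=6), facing North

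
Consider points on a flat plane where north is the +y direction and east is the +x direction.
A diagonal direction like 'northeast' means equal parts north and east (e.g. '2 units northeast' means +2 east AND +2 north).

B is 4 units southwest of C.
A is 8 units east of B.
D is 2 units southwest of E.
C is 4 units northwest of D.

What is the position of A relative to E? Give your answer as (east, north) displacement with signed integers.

Place E at the origin (east=0, north=0).
  D is 2 units southwest of E: delta (east=-2, north=-2); D at (east=-2, north=-2).
  C is 4 units northwest of D: delta (east=-4, north=+4); C at (east=-6, north=2).
  B is 4 units southwest of C: delta (east=-4, north=-4); B at (east=-10, north=-2).
  A is 8 units east of B: delta (east=+8, north=+0); A at (east=-2, north=-2).
Therefore A relative to E: (east=-2, north=-2).

Answer: A is at (east=-2, north=-2) relative to E.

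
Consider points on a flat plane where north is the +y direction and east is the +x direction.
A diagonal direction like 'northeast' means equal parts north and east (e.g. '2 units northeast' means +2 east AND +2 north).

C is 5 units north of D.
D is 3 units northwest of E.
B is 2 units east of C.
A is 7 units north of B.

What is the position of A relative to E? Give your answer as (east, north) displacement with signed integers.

Place E at the origin (east=0, north=0).
  D is 3 units northwest of E: delta (east=-3, north=+3); D at (east=-3, north=3).
  C is 5 units north of D: delta (east=+0, north=+5); C at (east=-3, north=8).
  B is 2 units east of C: delta (east=+2, north=+0); B at (east=-1, north=8).
  A is 7 units north of B: delta (east=+0, north=+7); A at (east=-1, north=15).
Therefore A relative to E: (east=-1, north=15).

Answer: A is at (east=-1, north=15) relative to E.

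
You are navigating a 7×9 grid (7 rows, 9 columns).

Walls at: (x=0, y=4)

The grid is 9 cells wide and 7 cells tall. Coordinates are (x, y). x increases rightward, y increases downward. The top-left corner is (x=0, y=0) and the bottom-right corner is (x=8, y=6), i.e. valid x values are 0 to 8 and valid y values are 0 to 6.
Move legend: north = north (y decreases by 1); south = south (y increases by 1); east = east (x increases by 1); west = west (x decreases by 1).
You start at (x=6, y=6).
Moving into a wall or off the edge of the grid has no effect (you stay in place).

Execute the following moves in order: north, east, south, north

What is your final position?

Answer: Final position: (x=7, y=5)

Derivation:
Start: (x=6, y=6)
  north (north): (x=6, y=6) -> (x=6, y=5)
  east (east): (x=6, y=5) -> (x=7, y=5)
  south (south): (x=7, y=5) -> (x=7, y=6)
  north (north): (x=7, y=6) -> (x=7, y=5)
Final: (x=7, y=5)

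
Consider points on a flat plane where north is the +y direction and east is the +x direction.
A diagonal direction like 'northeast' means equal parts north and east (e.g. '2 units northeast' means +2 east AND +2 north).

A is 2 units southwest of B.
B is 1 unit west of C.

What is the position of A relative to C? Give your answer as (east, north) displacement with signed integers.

Answer: A is at (east=-3, north=-2) relative to C.

Derivation:
Place C at the origin (east=0, north=0).
  B is 1 unit west of C: delta (east=-1, north=+0); B at (east=-1, north=0).
  A is 2 units southwest of B: delta (east=-2, north=-2); A at (east=-3, north=-2).
Therefore A relative to C: (east=-3, north=-2).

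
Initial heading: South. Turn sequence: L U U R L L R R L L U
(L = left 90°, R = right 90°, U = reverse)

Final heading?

Start: South
  L (left (90° counter-clockwise)) -> East
  U (U-turn (180°)) -> West
  U (U-turn (180°)) -> East
  R (right (90° clockwise)) -> South
  L (left (90° counter-clockwise)) -> East
  L (left (90° counter-clockwise)) -> North
  R (right (90° clockwise)) -> East
  R (right (90° clockwise)) -> South
  L (left (90° counter-clockwise)) -> East
  L (left (90° counter-clockwise)) -> North
  U (U-turn (180°)) -> South
Final: South

Answer: Final heading: South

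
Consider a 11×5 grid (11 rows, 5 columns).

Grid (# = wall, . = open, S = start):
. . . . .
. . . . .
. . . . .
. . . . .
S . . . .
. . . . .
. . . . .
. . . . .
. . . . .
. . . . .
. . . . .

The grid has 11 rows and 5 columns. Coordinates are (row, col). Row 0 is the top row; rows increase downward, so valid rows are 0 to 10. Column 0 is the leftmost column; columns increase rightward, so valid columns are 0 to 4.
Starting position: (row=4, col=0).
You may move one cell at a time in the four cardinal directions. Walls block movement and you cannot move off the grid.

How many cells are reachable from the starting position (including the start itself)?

Answer: Reachable cells: 55

Derivation:
BFS flood-fill from (row=4, col=0):
  Distance 0: (row=4, col=0)
  Distance 1: (row=3, col=0), (row=4, col=1), (row=5, col=0)
  Distance 2: (row=2, col=0), (row=3, col=1), (row=4, col=2), (row=5, col=1), (row=6, col=0)
  Distance 3: (row=1, col=0), (row=2, col=1), (row=3, col=2), (row=4, col=3), (row=5, col=2), (row=6, col=1), (row=7, col=0)
  Distance 4: (row=0, col=0), (row=1, col=1), (row=2, col=2), (row=3, col=3), (row=4, col=4), (row=5, col=3), (row=6, col=2), (row=7, col=1), (row=8, col=0)
  Distance 5: (row=0, col=1), (row=1, col=2), (row=2, col=3), (row=3, col=4), (row=5, col=4), (row=6, col=3), (row=7, col=2), (row=8, col=1), (row=9, col=0)
  Distance 6: (row=0, col=2), (row=1, col=3), (row=2, col=4), (row=6, col=4), (row=7, col=3), (row=8, col=2), (row=9, col=1), (row=10, col=0)
  Distance 7: (row=0, col=3), (row=1, col=4), (row=7, col=4), (row=8, col=3), (row=9, col=2), (row=10, col=1)
  Distance 8: (row=0, col=4), (row=8, col=4), (row=9, col=3), (row=10, col=2)
  Distance 9: (row=9, col=4), (row=10, col=3)
  Distance 10: (row=10, col=4)
Total reachable: 55 (grid has 55 open cells total)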